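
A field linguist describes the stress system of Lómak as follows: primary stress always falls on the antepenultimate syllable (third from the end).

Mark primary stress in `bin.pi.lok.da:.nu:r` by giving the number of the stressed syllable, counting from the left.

3

The word has 5 syllables; the antepenultimate syllable (third from the end) is syllable 3 (lok).
Primary stress: syllable 3 → bin.pi.ˈlok.da:.nu:r.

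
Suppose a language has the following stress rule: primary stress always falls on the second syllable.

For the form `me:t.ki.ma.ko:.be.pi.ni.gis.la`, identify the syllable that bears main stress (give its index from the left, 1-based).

The word has 9 syllables; the second syllable is syllable 2 (ki).
Primary stress: syllable 2 → me:t.ˈki.ma.ko:.be.pi.ni.gis.la.

2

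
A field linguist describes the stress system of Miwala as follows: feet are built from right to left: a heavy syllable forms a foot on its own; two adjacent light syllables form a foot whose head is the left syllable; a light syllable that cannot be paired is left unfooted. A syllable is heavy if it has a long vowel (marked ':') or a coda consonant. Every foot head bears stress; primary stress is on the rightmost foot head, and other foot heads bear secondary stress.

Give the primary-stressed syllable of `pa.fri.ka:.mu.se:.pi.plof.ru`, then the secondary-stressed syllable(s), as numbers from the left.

primary 7, secondary 1, 3, 5

Weights: 1 pa L, 2 fri L, 3 ka: H, 4 mu L, 5 se: H, 6 pi L, 7 plof H, 8 ru L.
Parse right to left (heavy = foot alone; LL = one foot; stranded L unfooted): (ˈpa.fri) (ˈka:) mu (ˈse:) pi (ˈplof) ru.
Foot heads: 1, 3, 5, 7.
Primary stress on the rightmost head = syllable 7.
Secondary stress on 1, 3, 5: ˌpa.fri.ˌka:.mu.ˌse:.pi.ˈplof.ru.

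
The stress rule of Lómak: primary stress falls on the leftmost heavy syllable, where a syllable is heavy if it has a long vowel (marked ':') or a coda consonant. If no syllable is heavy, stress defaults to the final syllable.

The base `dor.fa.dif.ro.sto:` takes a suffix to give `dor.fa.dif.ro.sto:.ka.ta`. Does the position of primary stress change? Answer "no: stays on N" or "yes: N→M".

no: stays on 1

Base `dor.fa.dif.ro.sto:` (5 syllables):
  Weights: 1 dor H, 2 fa L, 3 dif H, 4 ro L, 5 sto: H.
  Heavy syllables in the domain: 1, 3, 5. The leftmost is syllable 1 (dor).
  → primary stress on syllable 1.
Suffixed `dor.fa.dif.ro.sto:.ka.ta` (7 syllables):
  Weights: 1 dor H, 2 fa L, 3 dif H, 4 ro L, 5 sto: H, 6 ka L, 7 ta L.
  Heavy syllables in the domain: 1, 3, 5. The leftmost is syllable 1 (dor).
  → primary stress on syllable 1.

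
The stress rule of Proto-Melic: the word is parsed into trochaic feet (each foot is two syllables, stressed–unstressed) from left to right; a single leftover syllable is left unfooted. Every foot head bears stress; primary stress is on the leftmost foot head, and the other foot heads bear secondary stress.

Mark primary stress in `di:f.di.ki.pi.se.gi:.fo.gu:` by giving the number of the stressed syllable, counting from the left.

Parse left to right into trochaic (ˈσσ) feet: (ˈdi:f.di) (ˈki.pi) (ˈse.gi:) (ˈfo.gu:).
Foot heads (stressed positions): 1, 3, 5, 7.
End Rule Leftmost: primary stress on the leftmost head = syllable 1.
Primary stress: syllable 1 → ˈdi:f.di.ki.pi.se.gi:.fo.gu:.

1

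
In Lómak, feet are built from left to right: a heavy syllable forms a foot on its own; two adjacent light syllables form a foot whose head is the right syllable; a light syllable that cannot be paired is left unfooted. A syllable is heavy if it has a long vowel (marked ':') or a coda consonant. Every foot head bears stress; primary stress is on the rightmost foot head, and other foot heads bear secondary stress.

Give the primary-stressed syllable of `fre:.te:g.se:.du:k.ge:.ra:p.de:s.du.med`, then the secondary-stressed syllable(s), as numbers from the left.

primary 9, secondary 1, 2, 3, 4, 5, 6, 7

Weights: 1 fre: H, 2 te:g H, 3 se: H, 4 du:k H, 5 ge: H, 6 ra:p H, 7 de:s H, 8 du L, 9 med H.
Parse left to right (heavy = foot alone; LL = one foot; stranded L unfooted): (ˈfre:) (ˈte:g) (ˈse:) (ˈdu:k) (ˈge:) (ˈra:p) (ˈde:s) du (ˈmed).
Foot heads: 1, 2, 3, 4, 5, 6, 7, 9.
Primary stress on the rightmost head = syllable 9.
Secondary stress on 1, 2, 3, 4, 5, 6, 7: ˌfre:.ˌte:g.ˌse:.ˌdu:k.ˌge:.ˌra:p.ˌde:s.du.ˈmed.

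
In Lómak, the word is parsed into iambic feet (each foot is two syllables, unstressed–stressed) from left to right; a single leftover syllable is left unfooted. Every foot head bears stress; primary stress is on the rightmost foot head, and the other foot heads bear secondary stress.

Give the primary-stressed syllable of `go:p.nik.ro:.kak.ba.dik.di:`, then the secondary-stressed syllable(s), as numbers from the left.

Parse left to right into iambic (σˈσ) feet: (go:p.ˈnik) (ro:.ˈkak) (ba.ˈdik) di:. Syllable 7 is left unfooted.
Foot heads (stressed positions): 2, 4, 6.
End Rule Rightmost: primary stress on the rightmost head = syllable 6.
Secondary stress on 2, 4: go:p.ˌnik.ro:.ˌkak.ba.ˈdik.di:.

primary 6, secondary 2, 4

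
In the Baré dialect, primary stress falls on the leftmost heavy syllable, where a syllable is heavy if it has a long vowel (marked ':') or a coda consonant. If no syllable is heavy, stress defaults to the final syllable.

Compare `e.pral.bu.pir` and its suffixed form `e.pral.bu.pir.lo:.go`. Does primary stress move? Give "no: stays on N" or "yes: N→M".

Base `e.pral.bu.pir` (4 syllables):
  Weights: 1 e L, 2 pral H, 3 bu L, 4 pir H.
  Heavy syllables in the domain: 2, 4. The leftmost is syllable 2 (pral).
  → primary stress on syllable 2.
Suffixed `e.pral.bu.pir.lo:.go` (6 syllables):
  Weights: 1 e L, 2 pral H, 3 bu L, 4 pir H, 5 lo: H, 6 go L.
  Heavy syllables in the domain: 2, 4, 5. The leftmost is syllable 2 (pral).
  → primary stress on syllable 2.

no: stays on 2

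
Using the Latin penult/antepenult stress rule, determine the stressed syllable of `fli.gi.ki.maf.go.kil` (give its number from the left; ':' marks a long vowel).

Classical Latin: stress the penult if heavy (long vowel or closed), else the antepenult.
Weights: 4 maf H, 5 go L, 6 kil H.
The penult (syllable 5, go) is light, so stress falls on the antepenult (syllable 4, maf).
Stress on syllable 4: fli.gi.ki.ˈmaf.go.kil.

4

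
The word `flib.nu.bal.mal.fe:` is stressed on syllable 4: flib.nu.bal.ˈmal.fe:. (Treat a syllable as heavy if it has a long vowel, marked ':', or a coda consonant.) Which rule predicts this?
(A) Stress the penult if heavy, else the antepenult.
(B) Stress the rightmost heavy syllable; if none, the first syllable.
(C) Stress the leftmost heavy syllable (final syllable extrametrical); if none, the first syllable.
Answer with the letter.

Rule A → syllable 4 ✓.
Rule B → syllable 5 (observed: 4).
Rule C → syllable 1 (observed: 4).

A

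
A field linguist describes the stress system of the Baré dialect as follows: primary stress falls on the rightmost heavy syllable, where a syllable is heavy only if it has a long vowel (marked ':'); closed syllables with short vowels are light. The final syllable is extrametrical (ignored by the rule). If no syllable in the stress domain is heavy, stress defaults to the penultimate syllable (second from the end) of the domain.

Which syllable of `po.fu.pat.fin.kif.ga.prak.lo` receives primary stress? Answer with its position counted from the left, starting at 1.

The final syllable (8, lo) is extrametrical; the stress domain is syllables 1–7.
Weights: 1 po L, 2 fu L, 3 pat L, 4 fin L, 5 kif L, 6 ga L, 7 prak L.
No heavy syllable in the domain; default to the penultimate syllable (second from the end) of the domain = syllable 6.
Primary stress: syllable 6 → po.fu.pat.fin.kif.ˈga.prak.lo.

6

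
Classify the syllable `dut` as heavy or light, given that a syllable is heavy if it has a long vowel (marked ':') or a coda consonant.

`dut`: short vowel, closed (coda /t/). Closed → heavy.

heavy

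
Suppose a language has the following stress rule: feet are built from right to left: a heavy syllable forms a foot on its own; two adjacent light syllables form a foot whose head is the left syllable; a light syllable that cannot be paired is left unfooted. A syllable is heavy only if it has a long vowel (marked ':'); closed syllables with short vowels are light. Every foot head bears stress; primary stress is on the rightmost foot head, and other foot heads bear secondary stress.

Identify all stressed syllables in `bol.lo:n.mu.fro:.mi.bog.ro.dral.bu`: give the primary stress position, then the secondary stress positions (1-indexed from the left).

Weights: 1 bol L, 2 lo:n H, 3 mu L, 4 fro: H, 5 mi L, 6 bog L, 7 ro L, 8 dral L, 9 bu L.
Parse right to left (heavy = foot alone; LL = one foot; stranded L unfooted): bol (ˈlo:n) mu (ˈfro:) mi (ˈbog.ro) (ˈdral.bu).
Foot heads: 2, 4, 6, 8.
Primary stress on the rightmost head = syllable 8.
Secondary stress on 2, 4, 6: bol.ˌlo:n.mu.ˌfro:.mi.ˌbog.ro.ˈdral.bu.

primary 8, secondary 2, 4, 6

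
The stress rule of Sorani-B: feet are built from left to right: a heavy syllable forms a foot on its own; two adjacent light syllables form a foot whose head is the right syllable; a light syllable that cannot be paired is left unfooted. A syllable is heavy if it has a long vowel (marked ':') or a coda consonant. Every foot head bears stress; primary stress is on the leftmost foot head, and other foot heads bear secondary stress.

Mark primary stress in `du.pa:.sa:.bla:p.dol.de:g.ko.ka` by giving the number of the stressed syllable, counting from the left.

Weights: 1 du L, 2 pa: H, 3 sa: H, 4 bla:p H, 5 dol H, 6 de:g H, 7 ko L, 8 ka L.
Parse left to right (heavy = foot alone; LL = one foot; stranded L unfooted): du (ˈpa:) (ˈsa:) (ˈbla:p) (ˈdol) (ˈde:g) (ko.ˈka).
Foot heads: 2, 3, 4, 5, 6, 8.
Primary stress on the leftmost head = syllable 2.
Primary stress: syllable 2 → du.ˈpa:.sa:.bla:p.dol.de:g.ko.ka.

2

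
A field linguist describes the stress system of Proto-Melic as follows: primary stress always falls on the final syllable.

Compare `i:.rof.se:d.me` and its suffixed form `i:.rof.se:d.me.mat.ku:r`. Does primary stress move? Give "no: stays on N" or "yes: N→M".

yes: 4→6

Base `i:.rof.se:d.me` (4 syllables):
  The word has 4 syllables; the final syllable is syllable 4 (me).
  → primary stress on syllable 4.
Suffixed `i:.rof.se:d.me.mat.ku:r` (6 syllables):
  The word has 6 syllables; the final syllable is syllable 6 (ku:r).
  → primary stress on syllable 6.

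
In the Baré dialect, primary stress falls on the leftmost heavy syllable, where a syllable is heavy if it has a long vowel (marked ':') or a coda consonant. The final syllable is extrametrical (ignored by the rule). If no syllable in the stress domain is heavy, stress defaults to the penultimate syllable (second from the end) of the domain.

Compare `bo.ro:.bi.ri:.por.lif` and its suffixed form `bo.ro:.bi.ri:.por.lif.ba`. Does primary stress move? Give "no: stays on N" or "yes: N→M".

no: stays on 2

Base `bo.ro:.bi.ri:.por.lif` (6 syllables):
  The final syllable (6, lif) is extrametrical; the stress domain is syllables 1–5.
  Weights: 1 bo L, 2 ro: H, 3 bi L, 4 ri: H, 5 por H.
  Heavy syllables in the domain: 2, 4, 5. The leftmost is syllable 2 (ro:).
  → primary stress on syllable 2.
Suffixed `bo.ro:.bi.ri:.por.lif.ba` (7 syllables):
  The final syllable (7, ba) is extrametrical; the stress domain is syllables 1–6.
  Weights: 1 bo L, 2 ro: H, 3 bi L, 4 ri: H, 5 por H, 6 lif H.
  Heavy syllables in the domain: 2, 4, 5, 6. The leftmost is syllable 2 (ro:).
  → primary stress on syllable 2.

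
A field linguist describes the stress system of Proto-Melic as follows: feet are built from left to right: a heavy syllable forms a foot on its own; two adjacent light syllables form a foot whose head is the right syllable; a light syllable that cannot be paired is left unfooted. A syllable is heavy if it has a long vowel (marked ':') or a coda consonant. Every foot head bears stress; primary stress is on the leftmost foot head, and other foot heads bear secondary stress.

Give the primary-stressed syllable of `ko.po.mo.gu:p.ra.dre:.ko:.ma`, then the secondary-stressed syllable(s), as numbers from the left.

Weights: 1 ko L, 2 po L, 3 mo L, 4 gu:p H, 5 ra L, 6 dre: H, 7 ko: H, 8 ma L.
Parse left to right (heavy = foot alone; LL = one foot; stranded L unfooted): (ko.ˈpo) mo (ˈgu:p) ra (ˈdre:) (ˈko:) ma.
Foot heads: 2, 4, 6, 7.
Primary stress on the leftmost head = syllable 2.
Secondary stress on 4, 6, 7: ko.ˈpo.mo.ˌgu:p.ra.ˌdre:.ˌko:.ma.

primary 2, secondary 4, 6, 7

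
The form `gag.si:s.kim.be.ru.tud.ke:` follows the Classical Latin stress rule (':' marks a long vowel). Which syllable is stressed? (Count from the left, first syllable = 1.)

6

Classical Latin: stress the penult if heavy (long vowel or closed), else the antepenult.
Weights: 5 ru L, 6 tud H, 7 ke: H.
The penult (syllable 6, tud) is heavy, so it takes stress.
Stress on syllable 6: gag.si:s.kim.be.ru.ˈtud.ke:.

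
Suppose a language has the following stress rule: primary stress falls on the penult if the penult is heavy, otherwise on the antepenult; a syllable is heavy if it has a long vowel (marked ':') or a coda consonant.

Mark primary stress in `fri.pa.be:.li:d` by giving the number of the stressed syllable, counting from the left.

3

Weights: 2 pa L, 3 be: H, 4 li:d H.
The penult (syllable 3, be:) is heavy, so it takes stress.
Primary stress: syllable 3 → fri.pa.ˈbe:.li:d.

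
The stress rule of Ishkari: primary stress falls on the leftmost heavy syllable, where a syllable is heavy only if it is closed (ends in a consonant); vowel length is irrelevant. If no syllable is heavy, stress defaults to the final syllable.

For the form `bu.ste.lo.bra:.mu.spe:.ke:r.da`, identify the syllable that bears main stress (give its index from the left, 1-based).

Weights: 1 bu L, 2 ste L, 3 lo L, 4 bra: L, 5 mu L, 6 spe: L, 7 ke:r H, 8 da L.
Heavy syllables in the domain: 7. The leftmost is syllable 7 (ke:r).
Primary stress: syllable 7 → bu.ste.lo.bra:.mu.spe:.ˈke:r.da.

7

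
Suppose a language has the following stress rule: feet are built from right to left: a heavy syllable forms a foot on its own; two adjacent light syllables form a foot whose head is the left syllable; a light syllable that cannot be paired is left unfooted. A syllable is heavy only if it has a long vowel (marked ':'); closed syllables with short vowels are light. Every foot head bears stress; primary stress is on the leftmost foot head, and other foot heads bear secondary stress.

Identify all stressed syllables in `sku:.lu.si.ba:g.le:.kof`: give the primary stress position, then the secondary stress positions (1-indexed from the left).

primary 1, secondary 2, 4, 5

Weights: 1 sku: H, 2 lu L, 3 si L, 4 ba:g H, 5 le: H, 6 kof L.
Parse right to left (heavy = foot alone; LL = one foot; stranded L unfooted): (ˈsku:) (ˈlu.si) (ˈba:g) (ˈle:) kof.
Foot heads: 1, 2, 4, 5.
Primary stress on the leftmost head = syllable 1.
Secondary stress on 2, 4, 5: ˈsku:.ˌlu.si.ˌba:g.ˌle:.kof.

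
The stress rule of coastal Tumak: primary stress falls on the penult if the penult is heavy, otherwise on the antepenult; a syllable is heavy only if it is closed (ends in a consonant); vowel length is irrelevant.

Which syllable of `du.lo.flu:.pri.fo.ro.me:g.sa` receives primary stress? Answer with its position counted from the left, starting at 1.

Weights: 6 ro L, 7 me:g H, 8 sa L.
The penult (syllable 7, me:g) is heavy, so it takes stress.
Primary stress: syllable 7 → du.lo.flu:.pri.fo.ro.ˈme:g.sa.

7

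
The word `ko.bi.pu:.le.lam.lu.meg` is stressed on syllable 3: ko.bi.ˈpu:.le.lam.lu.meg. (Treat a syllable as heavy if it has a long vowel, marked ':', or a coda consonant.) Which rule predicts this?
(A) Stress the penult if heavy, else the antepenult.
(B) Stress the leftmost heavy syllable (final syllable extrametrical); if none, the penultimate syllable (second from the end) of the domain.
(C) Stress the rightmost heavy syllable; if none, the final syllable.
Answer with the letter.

Rule A → syllable 5 (observed: 3).
Rule B → syllable 3 ✓.
Rule C → syllable 7 (observed: 3).

B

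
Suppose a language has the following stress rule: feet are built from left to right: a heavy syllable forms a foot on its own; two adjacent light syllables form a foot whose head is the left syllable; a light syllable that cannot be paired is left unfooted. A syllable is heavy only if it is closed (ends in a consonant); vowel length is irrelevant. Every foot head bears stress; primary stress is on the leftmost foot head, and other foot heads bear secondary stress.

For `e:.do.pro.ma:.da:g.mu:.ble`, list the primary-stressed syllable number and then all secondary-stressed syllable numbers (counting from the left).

primary 1, secondary 3, 5, 6

Weights: 1 e: L, 2 do L, 3 pro L, 4 ma: L, 5 da:g H, 6 mu: L, 7 ble L.
Parse left to right (heavy = foot alone; LL = one foot; stranded L unfooted): (ˈe:.do) (ˈpro.ma:) (ˈda:g) (ˈmu:.ble).
Foot heads: 1, 3, 5, 6.
Primary stress on the leftmost head = syllable 1.
Secondary stress on 3, 5, 6: ˈe:.do.ˌpro.ma:.ˌda:g.ˌmu:.ble.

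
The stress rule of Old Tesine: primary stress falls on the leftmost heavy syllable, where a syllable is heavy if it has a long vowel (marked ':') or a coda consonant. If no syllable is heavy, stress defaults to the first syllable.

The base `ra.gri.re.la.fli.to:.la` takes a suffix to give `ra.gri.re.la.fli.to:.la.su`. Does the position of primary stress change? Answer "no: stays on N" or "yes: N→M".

Base `ra.gri.re.la.fli.to:.la` (7 syllables):
  Weights: 1 ra L, 2 gri L, 3 re L, 4 la L, 5 fli L, 6 to: H, 7 la L.
  Heavy syllables in the domain: 6. The leftmost is syllable 6 (to:).
  → primary stress on syllable 6.
Suffixed `ra.gri.re.la.fli.to:.la.su` (8 syllables):
  Weights: 1 ra L, 2 gri L, 3 re L, 4 la L, 5 fli L, 6 to: H, 7 la L, 8 su L.
  Heavy syllables in the domain: 6. The leftmost is syllable 6 (to:).
  → primary stress on syllable 6.

no: stays on 6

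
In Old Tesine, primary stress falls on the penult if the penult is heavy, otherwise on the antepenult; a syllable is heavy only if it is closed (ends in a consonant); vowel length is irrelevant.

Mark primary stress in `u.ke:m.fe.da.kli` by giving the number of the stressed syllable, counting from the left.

3

Weights: 3 fe L, 4 da L, 5 kli L.
The penult (syllable 4, da) is light, so stress falls on the antepenult (syllable 3, fe).
Primary stress: syllable 3 → u.ke:m.ˈfe.da.kli.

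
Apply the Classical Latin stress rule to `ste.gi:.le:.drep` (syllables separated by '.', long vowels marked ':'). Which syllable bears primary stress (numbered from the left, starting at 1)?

Classical Latin: stress the penult if heavy (long vowel or closed), else the antepenult.
Weights: 2 gi: H, 3 le: H, 4 drep H.
The penult (syllable 3, le:) is heavy, so it takes stress.
Stress on syllable 3: ste.gi:.ˈle:.drep.

3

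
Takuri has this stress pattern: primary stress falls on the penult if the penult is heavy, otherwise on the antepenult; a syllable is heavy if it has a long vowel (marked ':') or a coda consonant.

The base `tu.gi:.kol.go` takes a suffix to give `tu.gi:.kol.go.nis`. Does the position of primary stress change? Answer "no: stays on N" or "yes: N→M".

no: stays on 3

Base `tu.gi:.kol.go` (4 syllables):
  Weights: 2 gi: H, 3 kol H, 4 go L.
  The penult (syllable 3, kol) is heavy, so it takes stress.
  → primary stress on syllable 3.
Suffixed `tu.gi:.kol.go.nis` (5 syllables):
  Weights: 3 kol H, 4 go L, 5 nis H.
  The penult (syllable 4, go) is light, so stress falls on the antepenult (syllable 3, kol).
  → primary stress on syllable 3.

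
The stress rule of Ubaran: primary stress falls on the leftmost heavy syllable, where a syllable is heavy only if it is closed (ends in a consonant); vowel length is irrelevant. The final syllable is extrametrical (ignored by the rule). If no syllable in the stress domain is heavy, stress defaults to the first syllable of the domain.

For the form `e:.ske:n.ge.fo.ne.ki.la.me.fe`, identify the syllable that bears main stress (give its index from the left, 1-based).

2

The final syllable (9, fe) is extrametrical; the stress domain is syllables 1–8.
Weights: 1 e: L, 2 ske:n H, 3 ge L, 4 fo L, 5 ne L, 6 ki L, 7 la L, 8 me L.
Heavy syllables in the domain: 2. The leftmost is syllable 2 (ske:n).
Primary stress: syllable 2 → e:.ˈske:n.ge.fo.ne.ki.la.me.fe.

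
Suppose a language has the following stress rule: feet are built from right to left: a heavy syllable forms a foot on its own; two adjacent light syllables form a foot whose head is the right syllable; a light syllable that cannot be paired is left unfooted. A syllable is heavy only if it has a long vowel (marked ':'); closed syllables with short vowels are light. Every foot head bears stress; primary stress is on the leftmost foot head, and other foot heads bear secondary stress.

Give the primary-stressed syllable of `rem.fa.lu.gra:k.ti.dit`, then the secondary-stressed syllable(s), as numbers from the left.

Weights: 1 rem L, 2 fa L, 3 lu L, 4 gra:k H, 5 ti L, 6 dit L.
Parse right to left (heavy = foot alone; LL = one foot; stranded L unfooted): rem (fa.ˈlu) (ˈgra:k) (ti.ˈdit).
Foot heads: 3, 4, 6.
Primary stress on the leftmost head = syllable 3.
Secondary stress on 4, 6: rem.fa.ˈlu.ˌgra:k.ti.ˌdit.

primary 3, secondary 4, 6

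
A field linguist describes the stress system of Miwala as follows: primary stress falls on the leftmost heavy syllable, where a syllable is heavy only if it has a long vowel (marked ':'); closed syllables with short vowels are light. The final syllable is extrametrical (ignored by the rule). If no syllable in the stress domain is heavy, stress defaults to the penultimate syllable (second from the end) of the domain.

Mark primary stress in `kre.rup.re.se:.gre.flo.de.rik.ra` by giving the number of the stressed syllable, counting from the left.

4

The final syllable (9, ra) is extrametrical; the stress domain is syllables 1–8.
Weights: 1 kre L, 2 rup L, 3 re L, 4 se: H, 5 gre L, 6 flo L, 7 de L, 8 rik L.
Heavy syllables in the domain: 4. The leftmost is syllable 4 (se:).
Primary stress: syllable 4 → kre.rup.re.ˈse:.gre.flo.de.rik.ra.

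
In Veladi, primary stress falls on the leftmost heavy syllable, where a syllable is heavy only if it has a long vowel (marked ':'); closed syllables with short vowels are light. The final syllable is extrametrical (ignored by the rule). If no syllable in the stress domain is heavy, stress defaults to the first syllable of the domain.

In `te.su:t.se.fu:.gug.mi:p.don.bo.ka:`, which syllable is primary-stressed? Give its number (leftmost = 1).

The final syllable (9, ka:) is extrametrical; the stress domain is syllables 1–8.
Weights: 1 te L, 2 su:t H, 3 se L, 4 fu: H, 5 gug L, 6 mi:p H, 7 don L, 8 bo L.
Heavy syllables in the domain: 2, 4, 6. The leftmost is syllable 2 (su:t).
Primary stress: syllable 2 → te.ˈsu:t.se.fu:.gug.mi:p.don.bo.ka:.

2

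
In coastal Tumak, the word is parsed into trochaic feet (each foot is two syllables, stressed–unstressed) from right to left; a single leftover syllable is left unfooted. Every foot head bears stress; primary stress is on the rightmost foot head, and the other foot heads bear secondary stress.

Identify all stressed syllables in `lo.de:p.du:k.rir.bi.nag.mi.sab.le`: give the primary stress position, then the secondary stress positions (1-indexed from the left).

Parse right to left into trochaic (ˈσσ) feet: lo (ˈde:p.du:k) (ˈrir.bi) (ˈnag.mi) (ˈsab.le). Syllable 1 is left unfooted.
Foot heads (stressed positions): 2, 4, 6, 8.
End Rule Rightmost: primary stress on the rightmost head = syllable 8.
Secondary stress on 2, 4, 6: lo.ˌde:p.du:k.ˌrir.bi.ˌnag.mi.ˈsab.le.

primary 8, secondary 2, 4, 6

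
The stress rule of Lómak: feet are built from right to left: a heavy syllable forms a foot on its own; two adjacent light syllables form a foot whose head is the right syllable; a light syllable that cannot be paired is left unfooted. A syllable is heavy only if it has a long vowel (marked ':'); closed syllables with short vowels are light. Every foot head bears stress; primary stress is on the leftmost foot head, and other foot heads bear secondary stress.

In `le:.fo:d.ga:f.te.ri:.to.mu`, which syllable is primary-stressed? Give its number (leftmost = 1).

1

Weights: 1 le: H, 2 fo:d H, 3 ga:f H, 4 te L, 5 ri: H, 6 to L, 7 mu L.
Parse right to left (heavy = foot alone; LL = one foot; stranded L unfooted): (ˈle:) (ˈfo:d) (ˈga:f) te (ˈri:) (to.ˈmu).
Foot heads: 1, 2, 3, 5, 7.
Primary stress on the leftmost head = syllable 1.
Primary stress: syllable 1 → ˈle:.fo:d.ga:f.te.ri:.to.mu.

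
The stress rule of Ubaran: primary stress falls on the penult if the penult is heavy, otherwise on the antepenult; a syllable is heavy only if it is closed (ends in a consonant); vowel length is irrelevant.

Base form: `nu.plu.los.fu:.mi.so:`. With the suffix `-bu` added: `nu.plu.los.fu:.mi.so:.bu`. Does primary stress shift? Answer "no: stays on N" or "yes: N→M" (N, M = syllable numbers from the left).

yes: 4→5

Base `nu.plu.los.fu:.mi.so:` (6 syllables):
  Weights: 4 fu: L, 5 mi L, 6 so: L.
  The penult (syllable 5, mi) is light, so stress falls on the antepenult (syllable 4, fu:).
  → primary stress on syllable 4.
Suffixed `nu.plu.los.fu:.mi.so:.bu` (7 syllables):
  Weights: 5 mi L, 6 so: L, 7 bu L.
  The penult (syllable 6, so:) is light, so stress falls on the antepenult (syllable 5, mi).
  → primary stress on syllable 5.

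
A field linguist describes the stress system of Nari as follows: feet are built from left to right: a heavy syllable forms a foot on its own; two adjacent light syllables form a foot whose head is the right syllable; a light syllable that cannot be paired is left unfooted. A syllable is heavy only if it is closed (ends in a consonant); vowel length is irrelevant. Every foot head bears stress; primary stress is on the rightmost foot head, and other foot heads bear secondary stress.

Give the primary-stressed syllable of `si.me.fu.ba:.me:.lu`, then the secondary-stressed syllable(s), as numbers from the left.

Weights: 1 si L, 2 me L, 3 fu L, 4 ba: L, 5 me: L, 6 lu L.
Parse left to right (heavy = foot alone; LL = one foot; stranded L unfooted): (si.ˈme) (fu.ˈba:) (me:.ˈlu).
Foot heads: 2, 4, 6.
Primary stress on the rightmost head = syllable 6.
Secondary stress on 2, 4: si.ˌme.fu.ˌba:.me:.ˈlu.

primary 6, secondary 2, 4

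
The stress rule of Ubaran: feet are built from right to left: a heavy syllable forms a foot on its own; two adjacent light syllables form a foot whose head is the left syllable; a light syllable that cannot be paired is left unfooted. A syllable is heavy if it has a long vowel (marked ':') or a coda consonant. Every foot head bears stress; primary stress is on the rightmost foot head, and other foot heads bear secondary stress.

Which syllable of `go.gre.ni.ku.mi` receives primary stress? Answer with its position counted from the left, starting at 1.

Weights: 1 go L, 2 gre L, 3 ni L, 4 ku L, 5 mi L.
Parse right to left (heavy = foot alone; LL = one foot; stranded L unfooted): go (ˈgre.ni) (ˈku.mi).
Foot heads: 2, 4.
Primary stress on the rightmost head = syllable 4.
Primary stress: syllable 4 → go.gre.ni.ˈku.mi.

4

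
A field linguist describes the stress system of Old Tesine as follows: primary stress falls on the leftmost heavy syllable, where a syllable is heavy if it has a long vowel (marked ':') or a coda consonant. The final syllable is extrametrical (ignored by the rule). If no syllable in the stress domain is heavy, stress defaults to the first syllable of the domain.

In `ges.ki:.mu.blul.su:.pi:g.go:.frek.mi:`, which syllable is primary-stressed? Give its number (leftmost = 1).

The final syllable (9, mi:) is extrametrical; the stress domain is syllables 1–8.
Weights: 1 ges H, 2 ki: H, 3 mu L, 4 blul H, 5 su: H, 6 pi:g H, 7 go: H, 8 frek H.
Heavy syllables in the domain: 1, 2, 4, 5, 6, 7, 8. The leftmost is syllable 1 (ges).
Primary stress: syllable 1 → ˈges.ki:.mu.blul.su:.pi:g.go:.frek.mi:.

1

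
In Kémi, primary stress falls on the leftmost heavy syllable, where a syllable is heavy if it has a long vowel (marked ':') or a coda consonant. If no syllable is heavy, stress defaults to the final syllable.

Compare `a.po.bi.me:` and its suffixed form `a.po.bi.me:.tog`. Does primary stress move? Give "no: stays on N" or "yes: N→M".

Base `a.po.bi.me:` (4 syllables):
  Weights: 1 a L, 2 po L, 3 bi L, 4 me: H.
  Heavy syllables in the domain: 4. The leftmost is syllable 4 (me:).
  → primary stress on syllable 4.
Suffixed `a.po.bi.me:.tog` (5 syllables):
  Weights: 1 a L, 2 po L, 3 bi L, 4 me: H, 5 tog H.
  Heavy syllables in the domain: 4, 5. The leftmost is syllable 4 (me:).
  → primary stress on syllable 4.

no: stays on 4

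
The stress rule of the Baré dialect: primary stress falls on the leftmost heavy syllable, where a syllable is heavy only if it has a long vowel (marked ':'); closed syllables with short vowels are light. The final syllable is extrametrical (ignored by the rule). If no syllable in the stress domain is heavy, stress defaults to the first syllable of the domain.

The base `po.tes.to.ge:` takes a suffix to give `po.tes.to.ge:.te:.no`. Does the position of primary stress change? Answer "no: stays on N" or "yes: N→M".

yes: 1→4

Base `po.tes.to.ge:` (4 syllables):
  The final syllable (4, ge:) is extrametrical; the stress domain is syllables 1–3.
  Weights: 1 po L, 2 tes L, 3 to L.
  No heavy syllable in the domain; default to the first syllable of the domain = syllable 1.
  → primary stress on syllable 1.
Suffixed `po.tes.to.ge:.te:.no` (6 syllables):
  The final syllable (6, no) is extrametrical; the stress domain is syllables 1–5.
  Weights: 1 po L, 2 tes L, 3 to L, 4 ge: H, 5 te: H.
  Heavy syllables in the domain: 4, 5. The leftmost is syllable 4 (ge:).
  → primary stress on syllable 4.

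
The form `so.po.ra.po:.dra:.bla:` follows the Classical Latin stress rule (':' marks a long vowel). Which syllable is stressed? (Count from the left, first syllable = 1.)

5

Classical Latin: stress the penult if heavy (long vowel or closed), else the antepenult.
Weights: 4 po: H, 5 dra: H, 6 bla: H.
The penult (syllable 5, dra:) is heavy, so it takes stress.
Stress on syllable 5: so.po.ra.po:.ˈdra:.bla:.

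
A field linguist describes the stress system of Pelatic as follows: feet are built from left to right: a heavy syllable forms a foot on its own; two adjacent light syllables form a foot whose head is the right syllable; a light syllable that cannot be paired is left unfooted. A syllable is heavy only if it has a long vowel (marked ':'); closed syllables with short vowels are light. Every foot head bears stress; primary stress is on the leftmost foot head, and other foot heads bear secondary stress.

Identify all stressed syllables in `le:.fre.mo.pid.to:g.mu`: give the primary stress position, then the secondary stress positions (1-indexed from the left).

Weights: 1 le: H, 2 fre L, 3 mo L, 4 pid L, 5 to:g H, 6 mu L.
Parse left to right (heavy = foot alone; LL = one foot; stranded L unfooted): (ˈle:) (fre.ˈmo) pid (ˈto:g) mu.
Foot heads: 1, 3, 5.
Primary stress on the leftmost head = syllable 1.
Secondary stress on 3, 5: ˈle:.fre.ˌmo.pid.ˌto:g.mu.

primary 1, secondary 3, 5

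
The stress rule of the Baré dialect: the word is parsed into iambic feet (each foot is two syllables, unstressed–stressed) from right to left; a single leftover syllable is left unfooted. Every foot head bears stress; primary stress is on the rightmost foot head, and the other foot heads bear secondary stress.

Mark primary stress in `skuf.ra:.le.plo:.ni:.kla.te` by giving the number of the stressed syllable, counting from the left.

Parse right to left into iambic (σˈσ) feet: skuf (ra:.ˈle) (plo:.ˈni:) (kla.ˈte). Syllable 1 is left unfooted.
Foot heads (stressed positions): 3, 5, 7.
End Rule Rightmost: primary stress on the rightmost head = syllable 7.
Primary stress: syllable 7 → skuf.ra:.le.plo:.ni:.kla.ˈte.

7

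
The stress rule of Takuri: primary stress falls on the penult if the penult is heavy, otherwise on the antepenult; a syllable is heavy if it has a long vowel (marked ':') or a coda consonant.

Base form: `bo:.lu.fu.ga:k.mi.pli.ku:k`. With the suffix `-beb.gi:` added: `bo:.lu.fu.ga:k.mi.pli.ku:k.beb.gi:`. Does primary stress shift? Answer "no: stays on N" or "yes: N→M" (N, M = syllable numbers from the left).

Base `bo:.lu.fu.ga:k.mi.pli.ku:k` (7 syllables):
  Weights: 5 mi L, 6 pli L, 7 ku:k H.
  The penult (syllable 6, pli) is light, so stress falls on the antepenult (syllable 5, mi).
  → primary stress on syllable 5.
Suffixed `bo:.lu.fu.ga:k.mi.pli.ku:k.beb.gi:` (9 syllables):
  Weights: 7 ku:k H, 8 beb H, 9 gi: H.
  The penult (syllable 8, beb) is heavy, so it takes stress.
  → primary stress on syllable 8.

yes: 5→8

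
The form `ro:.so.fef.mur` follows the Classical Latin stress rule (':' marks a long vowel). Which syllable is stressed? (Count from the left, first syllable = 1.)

Classical Latin: stress the penult if heavy (long vowel or closed), else the antepenult.
Weights: 2 so L, 3 fef H, 4 mur H.
The penult (syllable 3, fef) is heavy, so it takes stress.
Stress on syllable 3: ro:.so.ˈfef.mur.

3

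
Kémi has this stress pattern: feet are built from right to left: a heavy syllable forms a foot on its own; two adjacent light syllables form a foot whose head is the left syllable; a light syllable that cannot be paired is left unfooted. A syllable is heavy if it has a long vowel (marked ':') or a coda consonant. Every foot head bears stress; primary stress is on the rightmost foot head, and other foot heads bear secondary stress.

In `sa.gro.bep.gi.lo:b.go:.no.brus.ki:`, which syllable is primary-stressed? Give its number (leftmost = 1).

9

Weights: 1 sa L, 2 gro L, 3 bep H, 4 gi L, 5 lo:b H, 6 go: H, 7 no L, 8 brus H, 9 ki: H.
Parse right to left (heavy = foot alone; LL = one foot; stranded L unfooted): (ˈsa.gro) (ˈbep) gi (ˈlo:b) (ˈgo:) no (ˈbrus) (ˈki:).
Foot heads: 1, 3, 5, 6, 8, 9.
Primary stress on the rightmost head = syllable 9.
Primary stress: syllable 9 → sa.gro.bep.gi.lo:b.go:.no.brus.ˈki:.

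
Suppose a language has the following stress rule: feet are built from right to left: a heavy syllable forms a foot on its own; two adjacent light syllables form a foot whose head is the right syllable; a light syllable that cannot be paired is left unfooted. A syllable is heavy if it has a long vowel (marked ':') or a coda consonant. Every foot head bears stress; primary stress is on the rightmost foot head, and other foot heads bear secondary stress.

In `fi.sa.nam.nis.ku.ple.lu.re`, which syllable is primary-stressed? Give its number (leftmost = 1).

8

Weights: 1 fi L, 2 sa L, 3 nam H, 4 nis H, 5 ku L, 6 ple L, 7 lu L, 8 re L.
Parse right to left (heavy = foot alone; LL = one foot; stranded L unfooted): (fi.ˈsa) (ˈnam) (ˈnis) (ku.ˈple) (lu.ˈre).
Foot heads: 2, 3, 4, 6, 8.
Primary stress on the rightmost head = syllable 8.
Primary stress: syllable 8 → fi.sa.nam.nis.ku.ple.lu.ˈre.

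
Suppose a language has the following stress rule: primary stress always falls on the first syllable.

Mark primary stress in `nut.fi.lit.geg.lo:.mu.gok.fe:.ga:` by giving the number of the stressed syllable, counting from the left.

The word has 9 syllables; the first syllable is syllable 1 (nut).
Primary stress: syllable 1 → ˈnut.fi.lit.geg.lo:.mu.gok.fe:.ga:.

1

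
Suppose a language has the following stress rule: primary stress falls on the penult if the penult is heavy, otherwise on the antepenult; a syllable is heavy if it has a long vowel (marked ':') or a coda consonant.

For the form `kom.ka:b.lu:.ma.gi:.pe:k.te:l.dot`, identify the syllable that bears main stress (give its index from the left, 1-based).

7

Weights: 6 pe:k H, 7 te:l H, 8 dot H.
The penult (syllable 7, te:l) is heavy, so it takes stress.
Primary stress: syllable 7 → kom.ka:b.lu:.ma.gi:.pe:k.ˈte:l.dot.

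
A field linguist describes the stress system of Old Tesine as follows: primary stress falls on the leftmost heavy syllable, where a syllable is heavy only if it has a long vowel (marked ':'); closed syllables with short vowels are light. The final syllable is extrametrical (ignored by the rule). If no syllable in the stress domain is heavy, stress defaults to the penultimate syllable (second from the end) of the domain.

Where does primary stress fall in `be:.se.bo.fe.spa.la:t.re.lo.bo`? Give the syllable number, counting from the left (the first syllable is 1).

The final syllable (9, bo) is extrametrical; the stress domain is syllables 1–8.
Weights: 1 be: H, 2 se L, 3 bo L, 4 fe L, 5 spa L, 6 la:t H, 7 re L, 8 lo L.
Heavy syllables in the domain: 1, 6. The leftmost is syllable 1 (be:).
Primary stress: syllable 1 → ˈbe:.se.bo.fe.spa.la:t.re.lo.bo.

1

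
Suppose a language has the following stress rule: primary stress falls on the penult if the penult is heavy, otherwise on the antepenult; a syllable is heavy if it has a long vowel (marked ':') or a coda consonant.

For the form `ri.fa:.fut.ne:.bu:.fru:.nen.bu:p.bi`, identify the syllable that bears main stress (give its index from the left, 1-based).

8

Weights: 7 nen H, 8 bu:p H, 9 bi L.
The penult (syllable 8, bu:p) is heavy, so it takes stress.
Primary stress: syllable 8 → ri.fa:.fut.ne:.bu:.fru:.nen.ˈbu:p.bi.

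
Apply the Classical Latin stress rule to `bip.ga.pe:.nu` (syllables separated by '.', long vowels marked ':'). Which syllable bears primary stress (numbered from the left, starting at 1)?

3

Classical Latin: stress the penult if heavy (long vowel or closed), else the antepenult.
Weights: 2 ga L, 3 pe: H, 4 nu L.
The penult (syllable 3, pe:) is heavy, so it takes stress.
Stress on syllable 3: bip.ga.ˈpe:.nu.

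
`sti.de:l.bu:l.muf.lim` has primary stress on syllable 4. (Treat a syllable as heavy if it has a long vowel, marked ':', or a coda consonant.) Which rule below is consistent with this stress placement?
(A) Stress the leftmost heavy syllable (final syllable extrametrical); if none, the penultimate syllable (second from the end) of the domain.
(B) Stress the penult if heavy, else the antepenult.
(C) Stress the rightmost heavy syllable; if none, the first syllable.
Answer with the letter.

Rule A → syllable 2 (observed: 4).
Rule B → syllable 4 ✓.
Rule C → syllable 5 (observed: 4).

B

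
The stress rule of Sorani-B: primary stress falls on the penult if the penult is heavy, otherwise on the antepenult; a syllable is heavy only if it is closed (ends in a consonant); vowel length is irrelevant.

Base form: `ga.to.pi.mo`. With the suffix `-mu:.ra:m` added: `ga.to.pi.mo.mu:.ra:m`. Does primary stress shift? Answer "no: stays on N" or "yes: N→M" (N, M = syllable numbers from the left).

Base `ga.to.pi.mo` (4 syllables):
  Weights: 2 to L, 3 pi L, 4 mo L.
  The penult (syllable 3, pi) is light, so stress falls on the antepenult (syllable 2, to).
  → primary stress on syllable 2.
Suffixed `ga.to.pi.mo.mu:.ra:m` (6 syllables):
  Weights: 4 mo L, 5 mu: L, 6 ra:m H.
  The penult (syllable 5, mu:) is light, so stress falls on the antepenult (syllable 4, mo).
  → primary stress on syllable 4.

yes: 2→4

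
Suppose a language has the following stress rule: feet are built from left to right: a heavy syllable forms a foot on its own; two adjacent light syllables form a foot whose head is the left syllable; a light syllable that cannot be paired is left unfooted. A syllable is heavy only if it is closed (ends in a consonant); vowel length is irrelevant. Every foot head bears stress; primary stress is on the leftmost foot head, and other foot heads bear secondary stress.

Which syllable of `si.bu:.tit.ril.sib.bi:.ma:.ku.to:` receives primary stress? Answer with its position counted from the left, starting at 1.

1

Weights: 1 si L, 2 bu: L, 3 tit H, 4 ril H, 5 sib H, 6 bi: L, 7 ma: L, 8 ku L, 9 to: L.
Parse left to right (heavy = foot alone; LL = one foot; stranded L unfooted): (ˈsi.bu:) (ˈtit) (ˈril) (ˈsib) (ˈbi:.ma:) (ˈku.to:).
Foot heads: 1, 3, 4, 5, 6, 8.
Primary stress on the leftmost head = syllable 1.
Primary stress: syllable 1 → ˈsi.bu:.tit.ril.sib.bi:.ma:.ku.to:.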